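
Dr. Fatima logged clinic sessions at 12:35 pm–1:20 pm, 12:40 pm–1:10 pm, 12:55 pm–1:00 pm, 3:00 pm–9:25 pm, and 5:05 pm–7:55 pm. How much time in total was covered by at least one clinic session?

7 h 10 min

Merged: 12:35 pm-1:20 pm, 3:00 pm-9:25 pm.
Lengths: 45 min + 6 h 25 min = 7 h 10 min.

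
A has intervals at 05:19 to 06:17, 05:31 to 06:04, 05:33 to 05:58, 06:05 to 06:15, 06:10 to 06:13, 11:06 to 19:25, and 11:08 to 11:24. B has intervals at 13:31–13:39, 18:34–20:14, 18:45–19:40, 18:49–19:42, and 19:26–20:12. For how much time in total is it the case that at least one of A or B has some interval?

A, merged: 05:19-06:17, 11:06-19:25.
B, merged: 13:31-13:39, 18:34-20:14.
A ∪ B = 05:19-06:17, 11:06-20:14.
Total: 58 min + 9 h 8 min = 10 h 6 min.

10 h 6 min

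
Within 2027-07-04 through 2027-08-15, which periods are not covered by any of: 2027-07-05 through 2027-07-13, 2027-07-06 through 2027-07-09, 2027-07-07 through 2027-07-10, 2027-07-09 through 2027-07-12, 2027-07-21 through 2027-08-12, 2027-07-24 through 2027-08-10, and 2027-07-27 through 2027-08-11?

2027-07-04 through 2027-07-04, 2027-07-14 through 2027-07-20, 2027-08-13 through 2027-08-15

The merged coverage is 2027-07-05 through 2027-07-13, 2027-07-21 through 2027-08-12.
Complement within 2027-07-04 through 2027-08-15: 2027-07-04 through 2027-07-04, 2027-07-14 through 2027-07-20, 2027-08-13 through 2027-08-15.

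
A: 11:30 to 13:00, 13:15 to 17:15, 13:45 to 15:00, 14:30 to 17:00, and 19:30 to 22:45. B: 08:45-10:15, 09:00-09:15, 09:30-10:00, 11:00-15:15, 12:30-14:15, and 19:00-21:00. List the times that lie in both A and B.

11:30-13:00, 13:15-15:15, 19:30-21:00

First set merges to 11:30-13:00, 13:15-17:15, 19:30-22:45.
Second set merges to 08:45-10:15, 11:00-15:15, 19:00-21:00.
11:30-13:00 ∩ B → 11:30-13:00.
13:15-17:15 ∩ B → 13:15-15:15.
19:30-22:45 ∩ B → 19:30-21:00.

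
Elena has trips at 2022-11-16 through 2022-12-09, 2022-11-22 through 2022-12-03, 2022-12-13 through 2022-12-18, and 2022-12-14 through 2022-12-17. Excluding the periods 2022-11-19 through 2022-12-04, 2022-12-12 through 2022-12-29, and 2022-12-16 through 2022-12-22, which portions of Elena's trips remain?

First set merges to 2022-11-16 through 2022-12-09, 2022-12-13 through 2022-12-18.
Second set merges to 2022-11-19 through 2022-12-04, 2022-12-12 through 2022-12-29.
2022-11-16 through 2022-12-09 minus B → 2022-11-16 through 2022-11-18, 2022-12-05 through 2022-12-09.
2022-12-13 through 2022-12-18: fully covered by B → removed.

2022-11-16 through 2022-11-18, 2022-12-05 through 2022-12-09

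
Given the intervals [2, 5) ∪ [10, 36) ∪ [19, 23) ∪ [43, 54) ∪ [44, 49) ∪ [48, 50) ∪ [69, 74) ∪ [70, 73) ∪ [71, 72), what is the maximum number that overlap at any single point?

At 48, 3 of the intervals are simultaneously active.
No point has more.

3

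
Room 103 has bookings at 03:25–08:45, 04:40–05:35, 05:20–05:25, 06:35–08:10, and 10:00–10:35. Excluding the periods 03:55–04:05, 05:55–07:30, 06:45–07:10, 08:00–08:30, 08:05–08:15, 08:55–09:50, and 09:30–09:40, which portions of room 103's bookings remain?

03:25-03:55, 04:05-05:55, 07:30-08:00, 08:30-08:45, 10:00-10:35

First set merges to 03:25-08:45, 10:00-10:35.
Second set merges to 03:55-04:05, 05:55-07:30, 08:00-08:30, 08:55-09:50.
03:25-08:45 minus B → 03:25-03:55, 04:05-05:55, 07:30-08:00, 08:30-08:45.
10:00-10:35: no B overlap → unchanged.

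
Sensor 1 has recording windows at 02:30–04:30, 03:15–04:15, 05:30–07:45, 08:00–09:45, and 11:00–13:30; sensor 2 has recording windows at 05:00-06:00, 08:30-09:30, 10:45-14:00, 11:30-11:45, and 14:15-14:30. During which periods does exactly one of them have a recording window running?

02:30-04:30, 05:00-05:30, 06:00-07:45, 08:00-08:30, 09:30-09:45, 10:45-11:00, 13:30-14:00, 14:15-14:30

Merge the first list: 02:30-04:30, 05:30-07:45, 08:00-09:45, 11:00-13:30.
Merge the second list: 05:00-06:00, 08:30-09:30, 10:45-14:00, 14:15-14:30.
Only in the first: 02:30-04:30, 06:00-07:45, 08:00-08:30, 09:30-09:45.
Only in the second: 05:00-05:30, 10:45-11:00, 13:30-14:00, 14:15-14:30.
Together these are the periods covered by exactly one.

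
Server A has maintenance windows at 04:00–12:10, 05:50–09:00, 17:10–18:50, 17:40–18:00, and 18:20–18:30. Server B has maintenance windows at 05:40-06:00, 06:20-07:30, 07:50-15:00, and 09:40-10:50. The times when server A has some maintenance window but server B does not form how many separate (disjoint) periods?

Merge the first list: 04:00-12:10, 17:10-18:50.
Merge the second list: 05:40-06:00, 06:20-07:30, 07:50-15:00.
A \ B = 04:00-05:40, 06:00-06:20, 07:30-07:50, 17:10-18:50.
That is 4 disjoint pieces.

4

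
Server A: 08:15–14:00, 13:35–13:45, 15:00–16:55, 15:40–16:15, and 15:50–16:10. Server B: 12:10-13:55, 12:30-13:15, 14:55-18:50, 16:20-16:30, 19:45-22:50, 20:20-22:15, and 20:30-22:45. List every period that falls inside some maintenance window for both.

12:10-13:55, 15:00-16:55

Merge the first list: 08:15-14:00, 15:00-16:55.
Merge the second list: 12:10-13:55, 14:55-18:50, 19:45-22:50.
08:15-14:00 meets the second set on 12:10-13:55.
15:00-16:55 meets the second set on 15:00-16:55.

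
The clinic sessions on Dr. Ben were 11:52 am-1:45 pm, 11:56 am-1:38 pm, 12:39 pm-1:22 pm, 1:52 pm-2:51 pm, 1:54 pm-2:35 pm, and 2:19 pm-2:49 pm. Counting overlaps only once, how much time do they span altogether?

2 h 52 min

Merged: 11:52 am–1:45 pm, 1:52 pm–2:51 pm.
Lengths: 1 h 53 min + 59 min = 2 h 52 min.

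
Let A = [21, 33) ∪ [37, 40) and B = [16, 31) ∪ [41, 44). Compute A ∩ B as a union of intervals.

[21, 33) ∩ B → [21, 31).
[37, 40) meets no B interval.

[21, 31)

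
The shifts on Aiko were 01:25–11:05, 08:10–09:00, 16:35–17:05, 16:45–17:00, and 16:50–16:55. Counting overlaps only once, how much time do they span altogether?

Merged: 01:25–11:05, 16:35–17:05.
Lengths: 9 h 40 min + 30 min = 10 h 10 min.

10 h 10 min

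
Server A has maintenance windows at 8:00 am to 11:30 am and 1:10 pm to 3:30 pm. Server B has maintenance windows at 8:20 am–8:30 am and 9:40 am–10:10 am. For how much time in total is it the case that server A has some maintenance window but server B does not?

5 h 10 min

A \ B = 8:00 am–8:20 am, 8:30 am–9:40 am, 10:10 am–11:30 am, 1:10 pm–3:30 pm.
Total: 20 min + 1 h 10 min + 1 h 20 min + 2 h 20 min = 5 h 10 min.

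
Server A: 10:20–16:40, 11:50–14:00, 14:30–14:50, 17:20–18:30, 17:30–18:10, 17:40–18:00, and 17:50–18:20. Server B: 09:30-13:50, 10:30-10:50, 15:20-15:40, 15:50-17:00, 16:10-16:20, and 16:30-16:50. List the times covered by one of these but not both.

09:30-10:20, 13:50-15:20, 15:40-15:50, 16:40-17:00, 17:20-18:30

First set merges to 10:20-16:40, 17:20-18:30.
Second set merges to 09:30-13:50, 15:20-15:40, 15:50-17:00.
A but not B: 13:50-15:20, 15:40-15:50, 17:20-18:30.
B but not A: 09:30-10:20, 16:40-17:00.
Combining gives A △ B.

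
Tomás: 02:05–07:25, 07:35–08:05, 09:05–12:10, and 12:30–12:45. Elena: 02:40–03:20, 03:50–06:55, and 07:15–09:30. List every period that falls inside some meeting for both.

02:40–03:20, 03:50–06:55, 07:15–07:25, 07:35–08:05, 09:05–09:30

02:05–07:25 meets the second set on 02:40–03:20, 03:50–06:55, 07:15–07:25.
07:35–08:05 meets the second set on 07:35–08:05.
09:05–12:10 meets the second set on 09:05–09:30.
12:30–12:45: no overlap with the second set.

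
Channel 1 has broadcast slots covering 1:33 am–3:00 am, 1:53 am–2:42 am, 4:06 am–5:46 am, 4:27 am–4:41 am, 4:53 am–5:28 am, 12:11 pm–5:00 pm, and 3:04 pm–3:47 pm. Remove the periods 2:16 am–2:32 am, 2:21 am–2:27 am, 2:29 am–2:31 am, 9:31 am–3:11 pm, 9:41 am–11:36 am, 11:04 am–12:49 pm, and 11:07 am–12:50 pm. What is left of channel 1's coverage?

1:33 am–2:16 am, 2:32 am–3:00 am, 4:06 am–5:46 am, 3:11 pm–5:00 pm

Merge the first list: 1:33 am–3:00 am, 4:06 am–5:46 am, 12:11 pm–5:00 pm.
Merge the second list: 2:16 am–2:32 am, 9:31 am–3:11 pm.
1:33 am–3:00 am minus B → 1:33 am–2:16 am, 2:32 am–3:00 am.
4:06 am–5:46 am: no B overlap → unchanged.
12:11 pm–5:00 pm minus B → 3:11 pm–5:00 pm.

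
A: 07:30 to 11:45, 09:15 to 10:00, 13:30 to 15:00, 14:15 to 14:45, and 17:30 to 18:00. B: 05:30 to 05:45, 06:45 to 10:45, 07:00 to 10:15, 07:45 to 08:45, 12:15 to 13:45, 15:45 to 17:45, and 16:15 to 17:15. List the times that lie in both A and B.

07:30–10:45, 13:30–13:45, 17:30–17:45

A, merged: 07:30–11:45, 13:30–15:00, 17:30–18:00.
B, merged: 05:30–05:45, 06:45–10:45, 12:15–13:45, 15:45–17:45.
07:30–11:45 overlaps B on 07:30–10:45.
13:30–15:00 overlaps B on 13:30–13:45.
17:30–18:00 overlaps B on 17:30–17:45.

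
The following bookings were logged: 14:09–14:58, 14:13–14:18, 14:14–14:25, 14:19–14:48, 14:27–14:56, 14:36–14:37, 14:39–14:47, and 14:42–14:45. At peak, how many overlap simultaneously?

At 14:42, 5 of the intervals are simultaneously active.
No point has more.

5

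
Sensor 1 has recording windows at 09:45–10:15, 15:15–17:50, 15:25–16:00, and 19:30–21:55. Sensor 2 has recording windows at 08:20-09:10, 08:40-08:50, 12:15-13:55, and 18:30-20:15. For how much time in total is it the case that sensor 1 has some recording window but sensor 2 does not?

4 h 45 min

First set merges to 09:45–10:15, 15:15–17:50, 19:30–21:55.
Second set merges to 08:20–09:10, 12:15–13:55, 18:30–20:15.
A \ B = 09:45–10:15, 15:15–17:50, 20:15–21:55.
Total: 30 min + 2 h 35 min + 1 h 40 min = 4 h 45 min.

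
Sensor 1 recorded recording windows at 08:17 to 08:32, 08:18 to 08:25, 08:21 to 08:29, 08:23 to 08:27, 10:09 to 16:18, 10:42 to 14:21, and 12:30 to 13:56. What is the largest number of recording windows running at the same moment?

Sweep endpoints in order; track running count of active intervals.
Peak of 4 reached at 08:23.

4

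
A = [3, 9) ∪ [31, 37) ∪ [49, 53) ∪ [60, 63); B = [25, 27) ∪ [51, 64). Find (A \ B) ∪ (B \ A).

[3, 9) ∪ [25, 27) ∪ [31, 37) ∪ [49, 51) ∪ [53, 60) ∪ [63, 64)

Only in the first: [3, 9), [31, 37), [49, 51).
Only in the second: [25, 27), [53, 60), [63, 64).
Together these are the periods covered by exactly one.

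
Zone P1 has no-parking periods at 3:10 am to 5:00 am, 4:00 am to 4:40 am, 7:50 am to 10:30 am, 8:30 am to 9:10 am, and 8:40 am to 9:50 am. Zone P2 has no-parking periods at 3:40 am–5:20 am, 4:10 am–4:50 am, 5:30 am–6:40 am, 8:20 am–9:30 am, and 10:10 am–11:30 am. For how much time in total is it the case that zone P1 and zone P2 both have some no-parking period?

A, merged: 3:10 am–5:00 am, 7:50 am–10:30 am.
B, merged: 3:40 am–5:20 am, 5:30 am–6:40 am, 8:20 am–9:30 am, 10:10 am–11:30 am.
A ∩ B = 3:40 am–5:00 am, 8:20 am–9:30 am, 10:10 am–10:30 am.
Total: 1 h 20 min + 1 h 10 min + 20 min = 2 h 50 min.

2 h 50 min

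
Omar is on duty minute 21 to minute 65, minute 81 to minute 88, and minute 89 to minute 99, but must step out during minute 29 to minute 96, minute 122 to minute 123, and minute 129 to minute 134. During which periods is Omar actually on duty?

minute 21 to minute 65 with B removed leaves minute 21 to minute 29.
minute 81 to minute 88 lies entirely inside B → drops out.
minute 89 to minute 99 with B removed leaves minute 96 to minute 99.

minute 21 to minute 29, minute 96 to minute 99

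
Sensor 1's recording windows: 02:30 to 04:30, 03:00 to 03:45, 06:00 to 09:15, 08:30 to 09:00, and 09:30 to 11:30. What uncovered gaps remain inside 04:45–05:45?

04:45–05:45

The merged coverage is 02:30–04:30, 06:00–09:15, 09:30–11:30.
Uncovered inside 04:45–05:45: 04:45–05:45.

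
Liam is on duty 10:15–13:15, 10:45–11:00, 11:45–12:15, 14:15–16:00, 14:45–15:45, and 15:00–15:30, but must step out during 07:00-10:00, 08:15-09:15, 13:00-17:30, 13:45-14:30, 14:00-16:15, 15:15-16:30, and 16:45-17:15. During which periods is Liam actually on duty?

10:15-13:00

First set merges to 10:15-13:15, 14:15-16:00.
Second set merges to 07:00-10:00, 13:00-17:30.
10:15-13:15 minus B → 10:15-13:00.
14:15-16:00: fully covered by B → removed.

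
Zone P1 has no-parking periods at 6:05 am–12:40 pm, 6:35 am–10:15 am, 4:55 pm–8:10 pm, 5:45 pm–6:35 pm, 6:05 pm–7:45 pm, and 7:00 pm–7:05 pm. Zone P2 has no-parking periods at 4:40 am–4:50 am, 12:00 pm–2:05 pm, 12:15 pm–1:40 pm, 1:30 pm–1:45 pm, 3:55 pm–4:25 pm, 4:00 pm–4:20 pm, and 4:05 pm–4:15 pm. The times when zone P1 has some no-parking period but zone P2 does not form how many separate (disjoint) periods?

Merge the first list: 6:05 am–12:40 pm, 4:55 pm–8:10 pm.
Merge the second list: 4:40 am–4:50 am, 12:00 pm–2:05 pm, 3:55 pm–4:25 pm.
A \ B = 6:05 am–12:00 pm, 4:55 pm–8:10 pm.
That is 2 disjoint pieces.

2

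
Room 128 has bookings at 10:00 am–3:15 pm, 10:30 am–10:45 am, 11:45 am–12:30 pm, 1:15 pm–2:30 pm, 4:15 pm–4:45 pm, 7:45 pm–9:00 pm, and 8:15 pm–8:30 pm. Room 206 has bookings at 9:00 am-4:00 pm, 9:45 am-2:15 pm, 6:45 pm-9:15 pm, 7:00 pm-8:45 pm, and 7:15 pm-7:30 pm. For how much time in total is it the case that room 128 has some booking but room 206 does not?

First set merges to 10:00 am–3:15 pm, 4:15 pm–4:45 pm, 7:45 pm–9:00 pm.
Second set merges to 9:00 am–4:00 pm, 6:45 pm–9:15 pm.
A \ B = 4:15 pm–4:45 pm.
Total: 30 min.

30 min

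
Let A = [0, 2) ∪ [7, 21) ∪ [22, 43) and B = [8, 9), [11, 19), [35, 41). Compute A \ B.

[0, 2) ∪ [7, 8) ∪ [9, 11) ∪ [19, 21) ∪ [22, 35) ∪ [41, 43)

[0, 2): nothing removed.
[7, 21) \ B = [7, 8), [9, 11), [19, 21).
[22, 43) \ B = [22, 35), [41, 43).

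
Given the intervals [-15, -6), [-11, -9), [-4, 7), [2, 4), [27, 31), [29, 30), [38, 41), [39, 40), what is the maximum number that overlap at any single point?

At -11, 2 of the intervals are simultaneously active.
No point has more.

2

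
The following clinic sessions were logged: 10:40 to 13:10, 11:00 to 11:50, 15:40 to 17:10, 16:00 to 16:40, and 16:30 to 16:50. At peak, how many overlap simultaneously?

Sweep endpoints in order; track running count of active intervals.
Peak of 3 reached at 16:30.

3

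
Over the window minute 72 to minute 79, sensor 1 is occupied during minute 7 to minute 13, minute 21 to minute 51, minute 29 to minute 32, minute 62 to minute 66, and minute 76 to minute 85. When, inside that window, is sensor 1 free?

minute 72 to minute 76

After merging, the occupied span is minute 7 to minute 13, minute 21 to minute 51, minute 62 to minute 66, minute 76 to minute 85.
Complement within minute 72 to minute 79: minute 72 to minute 76.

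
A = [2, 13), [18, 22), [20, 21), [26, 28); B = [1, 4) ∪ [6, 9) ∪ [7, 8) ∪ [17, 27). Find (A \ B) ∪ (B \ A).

[1, 2) ∪ [4, 6) ∪ [9, 13) ∪ [17, 18) ∪ [22, 26) ∪ [27, 28)

A, merged: [2, 13), [18, 22), [26, 28).
B, merged: [1, 4), [6, 9), [17, 27).
A \ B = [4, 6), [9, 13), [27, 28).
B \ A = [1, 2), [17, 18), [22, 26).
Union of the two gives the symmetric difference.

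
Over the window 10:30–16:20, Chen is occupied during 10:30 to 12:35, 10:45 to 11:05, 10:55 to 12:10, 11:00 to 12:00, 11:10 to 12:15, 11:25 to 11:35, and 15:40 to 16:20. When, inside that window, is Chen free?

12:35–15:40

The merged coverage is 10:30–12:35, 15:40–16:20.
Uncovered inside 10:30–16:20: 12:35–15:40.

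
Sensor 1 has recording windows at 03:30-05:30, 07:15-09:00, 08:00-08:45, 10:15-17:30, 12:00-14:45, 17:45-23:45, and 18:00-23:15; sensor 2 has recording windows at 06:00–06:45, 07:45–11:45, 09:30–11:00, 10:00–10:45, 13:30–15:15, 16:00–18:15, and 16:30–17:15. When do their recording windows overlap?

07:45–09:00, 10:15–11:45, 13:30–15:15, 16:00–17:30, 17:45–18:15

A, merged: 03:30–05:30, 07:15–09:00, 10:15–17:30, 17:45–23:45.
B, merged: 06:00–06:45, 07:45–11:45, 13:30–15:15, 16:00–18:15.
03:30–05:30 falls entirely outside B.
07:15–09:00 overlaps B on 07:45–09:00.
10:15–17:30 overlaps B on 10:15–11:45, 13:30–15:15, 16:00–17:30.
17:45–23:45 overlaps B on 17:45–18:15.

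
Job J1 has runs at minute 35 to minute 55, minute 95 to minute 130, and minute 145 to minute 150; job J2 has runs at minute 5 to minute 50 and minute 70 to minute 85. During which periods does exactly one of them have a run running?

minute 5 to minute 35, minute 50 to minute 55, minute 70 to minute 85, minute 95 to minute 130, minute 145 to minute 150

A \ B = minute 50 to minute 55, minute 95 to minute 130, minute 145 to minute 150.
B \ A = minute 5 to minute 35, minute 70 to minute 85.
Union of the two gives the symmetric difference.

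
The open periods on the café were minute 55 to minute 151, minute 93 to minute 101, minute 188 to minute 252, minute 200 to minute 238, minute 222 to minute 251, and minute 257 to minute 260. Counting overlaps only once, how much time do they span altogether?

Merged: minute 55 to minute 151, minute 188 to minute 252, minute 257 to minute 260.
Lengths: 96 minutes + 64 minutes + 3 minutes = 163 minutes.

163 minutes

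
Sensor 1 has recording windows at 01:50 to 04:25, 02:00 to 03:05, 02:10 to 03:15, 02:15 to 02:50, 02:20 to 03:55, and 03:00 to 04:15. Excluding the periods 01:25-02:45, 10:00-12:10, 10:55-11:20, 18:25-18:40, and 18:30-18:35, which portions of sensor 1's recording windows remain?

02:45–04:25

First set merges to 01:50–04:25.
Second set merges to 01:25–02:45, 10:00–12:10, 18:25–18:40.
01:50–04:25 with B removed leaves 02:45–04:25.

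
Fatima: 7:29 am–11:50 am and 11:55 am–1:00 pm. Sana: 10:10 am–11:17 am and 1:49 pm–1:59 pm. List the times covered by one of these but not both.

Only in the first: 7:29 am–10:10 am, 11:17 am–11:50 am, 11:55 am–1:00 pm.
Only in the second: 1:49 pm–1:59 pm.
Together these are the periods covered by exactly one.

7:29 am–10:10 am, 11:17 am–11:50 am, 11:55 am–1:00 pm, 1:49 pm–1:59 pm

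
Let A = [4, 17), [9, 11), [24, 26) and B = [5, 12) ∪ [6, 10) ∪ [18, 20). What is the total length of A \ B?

A, merged: [4, 17), [24, 26).
B, merged: [5, 12), [18, 20).
A \ B = [4, 5), [12, 17), [24, 26).
Total: 1 + 5 + 2 = 8.

8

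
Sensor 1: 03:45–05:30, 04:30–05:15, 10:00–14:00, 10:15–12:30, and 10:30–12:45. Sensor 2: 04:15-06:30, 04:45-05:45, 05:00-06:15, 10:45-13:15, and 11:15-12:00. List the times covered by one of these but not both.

First set merges to 03:45–05:30, 10:00–14:00.
Second set merges to 04:15–06:30, 10:45–13:15.
A but not B: 03:45–04:15, 10:00–10:45, 13:15–14:00.
B but not A: 05:30–06:30.
Combining gives A △ B.

03:45–04:15, 05:30–06:30, 10:00–10:45, 13:15–14:00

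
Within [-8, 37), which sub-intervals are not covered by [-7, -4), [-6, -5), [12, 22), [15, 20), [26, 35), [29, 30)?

[-8, -7) ∪ [-4, 12) ∪ [22, 26) ∪ [35, 37)

The merged coverage is [-7, -4), [12, 22), [26, 35).
Gaps within [-8, 37): [-8, -7), [-4, 12), [22, 26), [35, 37).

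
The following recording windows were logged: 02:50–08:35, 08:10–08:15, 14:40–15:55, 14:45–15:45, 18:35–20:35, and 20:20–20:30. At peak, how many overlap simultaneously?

At 08:10, 2 of the intervals are simultaneously active.
No point has more.

2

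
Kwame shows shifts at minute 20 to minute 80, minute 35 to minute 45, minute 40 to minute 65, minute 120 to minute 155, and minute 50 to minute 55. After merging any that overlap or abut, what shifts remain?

minute 20 to minute 80, minute 120 to minute 155

Sort by start: minute 20 to minute 80, minute 35 to minute 45, minute 40 to minute 65, minute 50 to minute 55, minute 120 to minute 155.
minute 35 to minute 45 overlaps/touches minute 20 to minute 80 → extend to minute 20 to minute 80.
minute 40 to minute 65 overlaps/touches minute 20 to minute 80 → extend to minute 20 to minute 80.
minute 50 to minute 55 overlaps/touches minute 20 to minute 80 → extend to minute 20 to minute 80.
minute 120 to minute 155 is disjoint → start new block.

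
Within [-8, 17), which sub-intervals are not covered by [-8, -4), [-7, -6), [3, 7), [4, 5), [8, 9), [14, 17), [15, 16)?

[-4, 3) ∪ [7, 8) ∪ [9, 14)

The merged coverage is [-8, -4), [3, 7), [8, 9), [14, 17).
Uncovered inside [-8, 17): [-4, 3), [7, 8), [9, 14).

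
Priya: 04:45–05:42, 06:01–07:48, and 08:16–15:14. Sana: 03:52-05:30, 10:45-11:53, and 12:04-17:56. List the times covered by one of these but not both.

Only in the first: 05:30–05:42, 06:01–07:48, 08:16–10:45, 11:53–12:04.
Only in the second: 03:52–04:45, 15:14–17:56.
Together these are the periods covered by exactly one.

03:52–04:45, 05:30–05:42, 06:01–07:48, 08:16–10:45, 11:53–12:04, 15:14–17:56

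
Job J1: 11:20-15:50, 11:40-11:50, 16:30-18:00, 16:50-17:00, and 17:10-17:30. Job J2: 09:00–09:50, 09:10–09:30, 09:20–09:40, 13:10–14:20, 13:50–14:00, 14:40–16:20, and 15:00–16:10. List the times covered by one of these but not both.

First set merges to 11:20-15:50, 16:30-18:00.
Second set merges to 09:00-09:50, 13:10-14:20, 14:40-16:20.
A but not B: 11:20-13:10, 14:20-14:40, 16:30-18:00.
B but not A: 09:00-09:50, 15:50-16:20.
Combining gives A △ B.

09:00-09:50, 11:20-13:10, 14:20-14:40, 15:50-16:20, 16:30-18:00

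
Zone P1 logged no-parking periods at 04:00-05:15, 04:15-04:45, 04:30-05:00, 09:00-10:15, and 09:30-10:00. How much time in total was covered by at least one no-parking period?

Merged: 04:00–05:15, 09:00–10:15.
Lengths: 1 h 15 min + 1 h 15 min = 2 h 30 min.

2 h 30 min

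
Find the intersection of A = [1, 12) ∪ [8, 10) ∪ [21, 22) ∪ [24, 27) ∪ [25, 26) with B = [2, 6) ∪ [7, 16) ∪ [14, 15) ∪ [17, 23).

[2, 6) ∪ [7, 12) ∪ [21, 22)

A, merged: [1, 12), [21, 22), [24, 27).
B, merged: [2, 6), [7, 16), [17, 23).
[1, 12) overlaps B on [2, 6), [7, 12).
[21, 22) overlaps B on [21, 22).
[24, 27) falls entirely outside B.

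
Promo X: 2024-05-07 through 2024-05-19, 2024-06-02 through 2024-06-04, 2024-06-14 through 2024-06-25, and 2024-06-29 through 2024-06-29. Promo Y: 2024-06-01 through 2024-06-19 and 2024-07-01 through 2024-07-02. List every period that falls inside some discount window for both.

2024-06-02 through 2024-06-04, 2024-06-14 through 2024-06-19

2024-05-07 through 2024-05-19 meets no B interval.
2024-06-02 through 2024-06-04 ∩ B → 2024-06-02 through 2024-06-04.
2024-06-14 through 2024-06-25 ∩ B → 2024-06-14 through 2024-06-19.
2024-06-29 through 2024-06-29 meets no B interval.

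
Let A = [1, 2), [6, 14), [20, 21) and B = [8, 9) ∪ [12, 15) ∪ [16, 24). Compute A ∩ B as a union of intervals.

[8, 9) ∪ [12, 14) ∪ [20, 21)

[1, 2): no overlap with the second set.
[6, 14) meets the second set on [8, 9), [12, 14).
[20, 21) meets the second set on [20, 21).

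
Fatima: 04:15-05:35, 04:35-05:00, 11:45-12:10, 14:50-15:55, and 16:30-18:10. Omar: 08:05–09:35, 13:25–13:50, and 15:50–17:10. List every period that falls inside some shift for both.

First set merges to 04:15–05:35, 11:45–12:10, 14:50–15:55, 16:30–18:10.
04:15–05:35 falls entirely outside B.
11:45–12:10 falls entirely outside B.
14:50–15:55 overlaps B on 15:50–15:55.
16:30–18:10 overlaps B on 16:30–17:10.

15:50–15:55, 16:30–17:10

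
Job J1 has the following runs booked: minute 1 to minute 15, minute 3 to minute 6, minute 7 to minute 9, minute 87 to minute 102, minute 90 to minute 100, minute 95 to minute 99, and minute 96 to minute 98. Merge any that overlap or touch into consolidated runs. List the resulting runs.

minute 3 to minute 6 overlaps/touches minute 1 to minute 15 → extend to minute 1 to minute 15.
minute 7 to minute 9 overlaps/touches minute 1 to minute 15 → extend to minute 1 to minute 15.
minute 87 to minute 102 is disjoint → start new block.
minute 90 to minute 100 overlaps/touches minute 87 to minute 102 → extend to minute 87 to minute 102.
minute 95 to minute 99 overlaps/touches minute 87 to minute 102 → extend to minute 87 to minute 102.
minute 96 to minute 98 overlaps/touches minute 87 to minute 102 → extend to minute 87 to minute 102.

minute 1 to minute 15, minute 87 to minute 102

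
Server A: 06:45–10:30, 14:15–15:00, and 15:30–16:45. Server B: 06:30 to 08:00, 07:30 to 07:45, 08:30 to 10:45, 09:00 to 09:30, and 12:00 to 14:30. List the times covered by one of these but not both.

B, merged: 06:30–08:00, 08:30–10:45, 12:00–14:30.
A \ B = 08:00–08:30, 14:30–15:00, 15:30–16:45.
B \ A = 06:30–06:45, 10:30–10:45, 12:00–14:15.
Union of the two gives the symmetric difference.

06:30–06:45, 08:00–08:30, 10:30–10:45, 12:00–14:15, 14:30–15:00, 15:30–16:45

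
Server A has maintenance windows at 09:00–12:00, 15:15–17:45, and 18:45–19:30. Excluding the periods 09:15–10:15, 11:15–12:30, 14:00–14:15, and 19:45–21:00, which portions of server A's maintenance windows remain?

09:00–12:00 with B removed leaves 09:00–09:15, 10:15–11:15.
15:15–17:45 is untouched.
18:45–19:30 is untouched.

09:00–09:15, 10:15–11:15, 15:15–17:45, 18:45–19:30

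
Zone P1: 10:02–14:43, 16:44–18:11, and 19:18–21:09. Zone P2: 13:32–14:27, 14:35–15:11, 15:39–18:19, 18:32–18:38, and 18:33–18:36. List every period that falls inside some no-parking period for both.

13:32–14:27, 14:35–14:43, 16:44–18:11

Second set merges to 13:32–14:27, 14:35–15:11, 15:39–18:19, 18:32–18:38.
10:02–14:43 meets the second set on 13:32–14:27, 14:35–14:43.
16:44–18:11 meets the second set on 16:44–18:11.
19:18–21:09: no overlap with the second set.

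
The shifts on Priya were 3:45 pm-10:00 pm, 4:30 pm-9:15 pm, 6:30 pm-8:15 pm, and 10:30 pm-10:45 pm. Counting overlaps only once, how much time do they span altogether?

Merged: 3:45 pm–10:00 pm, 10:30 pm–10:45 pm.
Lengths: 6 h 15 min + 15 min = 6 h 30 min.

6 h 30 min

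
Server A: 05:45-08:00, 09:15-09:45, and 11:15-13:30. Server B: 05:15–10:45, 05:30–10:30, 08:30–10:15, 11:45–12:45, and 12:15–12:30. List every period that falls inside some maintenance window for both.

05:45-08:00, 09:15-09:45, 11:45-12:45

B, merged: 05:15-10:45, 11:45-12:45.
05:45-08:00 ∩ B → 05:45-08:00.
09:15-09:45 ∩ B → 09:15-09:45.
11:15-13:30 ∩ B → 11:45-12:45.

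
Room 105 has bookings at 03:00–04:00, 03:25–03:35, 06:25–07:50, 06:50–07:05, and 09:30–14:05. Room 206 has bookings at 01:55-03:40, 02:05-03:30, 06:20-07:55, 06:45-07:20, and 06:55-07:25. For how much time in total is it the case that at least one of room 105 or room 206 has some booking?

8 h 15 min

First set merges to 03:00–04:00, 06:25–07:50, 09:30–14:05.
Second set merges to 01:55–03:40, 06:20–07:55.
A ∪ B = 01:55–04:00, 06:20–07:55, 09:30–14:05.
Total: 2 h 5 min + 1 h 35 min + 4 h 35 min = 8 h 15 min.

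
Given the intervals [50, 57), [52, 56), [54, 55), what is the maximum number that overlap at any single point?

At 54, 3 of the intervals are simultaneously active.
No point has more.

3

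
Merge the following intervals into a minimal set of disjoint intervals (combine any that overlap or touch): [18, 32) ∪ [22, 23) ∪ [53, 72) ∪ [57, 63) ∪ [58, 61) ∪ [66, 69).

[22, 23) overlaps/touches [18, 32) → extend to [18, 32).
[53, 72) is disjoint → start new block.
[57, 63) overlaps/touches [53, 72) → extend to [53, 72).
[58, 61) overlaps/touches [53, 72) → extend to [53, 72).
[66, 69) overlaps/touches [53, 72) → extend to [53, 72).

[18, 32) ∪ [53, 72)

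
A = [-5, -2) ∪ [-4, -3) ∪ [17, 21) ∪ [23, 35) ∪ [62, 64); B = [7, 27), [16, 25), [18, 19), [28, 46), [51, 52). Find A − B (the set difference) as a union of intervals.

[-5, -2) ∪ [27, 28) ∪ [62, 64)

Merge the first list: [-5, -2), [17, 21), [23, 35), [62, 64).
Merge the second list: [7, 27), [28, 46), [51, 52).
[-5, -2) is untouched.
[17, 21) lies entirely inside B → drops out.
[23, 35) with B removed leaves [27, 28).
[62, 64) is untouched.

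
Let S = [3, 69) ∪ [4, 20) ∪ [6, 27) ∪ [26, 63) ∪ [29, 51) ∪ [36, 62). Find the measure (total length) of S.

Merged: [3, 69).
Length: 66.

66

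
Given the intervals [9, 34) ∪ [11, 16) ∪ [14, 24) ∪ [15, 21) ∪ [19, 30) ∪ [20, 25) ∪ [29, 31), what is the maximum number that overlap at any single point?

Sweep endpoints in order; track running count of active intervals.
Peak of 5 reached at 20.

5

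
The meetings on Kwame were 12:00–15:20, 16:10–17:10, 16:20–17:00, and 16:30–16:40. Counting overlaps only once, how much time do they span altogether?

4 h 20 min

Merged: 12:00–15:20, 16:10–17:10.
Lengths: 3 h 20 min + 1 h = 4 h 20 min.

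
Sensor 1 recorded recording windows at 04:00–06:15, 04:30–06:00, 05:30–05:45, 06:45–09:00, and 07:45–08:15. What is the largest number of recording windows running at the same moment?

3

Walk the sorted start/end points keeping a running depth.
The depth first hits 3 at 05:30.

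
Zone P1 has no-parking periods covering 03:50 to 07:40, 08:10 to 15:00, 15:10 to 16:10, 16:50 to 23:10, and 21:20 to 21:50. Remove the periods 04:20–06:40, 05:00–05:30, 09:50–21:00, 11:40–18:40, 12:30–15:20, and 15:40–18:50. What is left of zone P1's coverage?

Merge the first list: 03:50-07:40, 08:10-15:00, 15:10-16:10, 16:50-23:10.
Merge the second list: 04:20-06:40, 09:50-21:00.
03:50-07:40 \ B = 03:50-04:20, 06:40-07:40.
08:10-15:00 \ B = 08:10-09:50.
15:10-16:10: entirely removed.
16:50-23:10 \ B = 21:00-23:10.

03:50-04:20, 06:40-07:40, 08:10-09:50, 21:00-23:10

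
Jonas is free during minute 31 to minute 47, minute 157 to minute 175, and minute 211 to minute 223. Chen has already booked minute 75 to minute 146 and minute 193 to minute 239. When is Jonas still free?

minute 31 to minute 47: nothing removed.
minute 157 to minute 175: nothing removed.
minute 211 to minute 223: entirely removed.

minute 31 to minute 47, minute 157 to minute 175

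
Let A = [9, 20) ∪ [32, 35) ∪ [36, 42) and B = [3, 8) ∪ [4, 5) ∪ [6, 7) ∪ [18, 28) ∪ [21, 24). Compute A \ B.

[9, 18) ∪ [32, 35) ∪ [36, 42)

Second set merges to [3, 8), [18, 28).
[9, 20) minus B → [9, 18).
[32, 35): no B overlap → unchanged.
[36, 42): no B overlap → unchanged.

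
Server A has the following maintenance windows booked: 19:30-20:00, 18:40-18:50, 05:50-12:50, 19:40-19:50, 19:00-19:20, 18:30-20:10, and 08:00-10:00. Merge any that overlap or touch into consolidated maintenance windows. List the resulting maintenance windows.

05:50–12:50, 18:30–20:10

Sort by start: 05:50–12:50, 08:00–10:00, 18:30–20:10, 18:40–18:50, 19:00–19:20, 19:30–20:00, 19:40–19:50.
08:00–10:00 overlaps/touches 05:50–12:50 → extend to 05:50–12:50.
18:30–20:10 is disjoint → start new block.
18:40–18:50 overlaps/touches 18:30–20:10 → extend to 18:30–20:10.
19:00–19:20 overlaps/touches 18:30–20:10 → extend to 18:30–20:10.
19:30–20:00 overlaps/touches 18:30–20:10 → extend to 18:30–20:10.
19:40–19:50 overlaps/touches 18:30–20:10 → extend to 18:30–20:10.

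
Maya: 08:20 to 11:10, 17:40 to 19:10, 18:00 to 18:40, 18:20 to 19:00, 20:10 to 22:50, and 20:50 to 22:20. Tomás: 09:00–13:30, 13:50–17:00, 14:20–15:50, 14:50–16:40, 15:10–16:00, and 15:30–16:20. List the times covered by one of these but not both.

08:20–09:00, 11:10–13:30, 13:50–17:00, 17:40–19:10, 20:10–22:50

First set merges to 08:20–11:10, 17:40–19:10, 20:10–22:50.
Second set merges to 09:00–13:30, 13:50–17:00.
Only in the first: 08:20–09:00, 17:40–19:10, 20:10–22:50.
Only in the second: 11:10–13:30, 13:50–17:00.
Together these are the periods covered by exactly one.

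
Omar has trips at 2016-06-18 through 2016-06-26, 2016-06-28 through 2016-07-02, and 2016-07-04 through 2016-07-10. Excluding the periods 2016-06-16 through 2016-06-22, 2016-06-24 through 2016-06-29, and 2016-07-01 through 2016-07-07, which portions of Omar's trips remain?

2016-06-23 through 2016-06-23, 2016-06-30 through 2016-06-30, 2016-07-08 through 2016-07-10

2016-06-18 through 2016-06-26 \ B = 2016-06-23 through 2016-06-23.
2016-06-28 through 2016-07-02 \ B = 2016-06-30 through 2016-06-30.
2016-07-04 through 2016-07-10 \ B = 2016-07-08 through 2016-07-10.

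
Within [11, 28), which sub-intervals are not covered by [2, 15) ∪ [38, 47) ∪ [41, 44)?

Covered (merged): [2, 15), [38, 47).
Gaps within [11, 28): [15, 28).

[15, 28)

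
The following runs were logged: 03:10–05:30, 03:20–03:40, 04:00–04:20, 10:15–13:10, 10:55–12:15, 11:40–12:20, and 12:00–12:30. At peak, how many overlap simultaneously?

4

Walk the sorted start/end points keeping a running depth.
The depth first hits 4 at 12:00.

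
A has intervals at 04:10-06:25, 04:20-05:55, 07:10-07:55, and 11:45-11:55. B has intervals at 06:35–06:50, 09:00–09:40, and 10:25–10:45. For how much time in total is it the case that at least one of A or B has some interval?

A, merged: 04:10-06:25, 07:10-07:55, 11:45-11:55.
A ∪ B = 04:10-06:25, 06:35-06:50, 07:10-07:55, 09:00-09:40, 10:25-10:45, 11:45-11:55.
Total: 2 h 15 min + 15 min + 45 min + 40 min + 20 min + 10 min = 4 h 25 min.

4 h 25 min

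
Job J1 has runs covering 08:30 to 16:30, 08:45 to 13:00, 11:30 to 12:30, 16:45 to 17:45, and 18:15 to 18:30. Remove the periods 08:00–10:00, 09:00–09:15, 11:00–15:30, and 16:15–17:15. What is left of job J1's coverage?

Merge the first list: 08:30-16:30, 16:45-17:45, 18:15-18:30.
Merge the second list: 08:00-10:00, 11:00-15:30, 16:15-17:15.
08:30-16:30 with B removed leaves 10:00-11:00, 15:30-16:15.
16:45-17:45 with B removed leaves 17:15-17:45.
18:15-18:30 is untouched.

10:00-11:00, 15:30-16:15, 17:15-17:45, 18:15-18:30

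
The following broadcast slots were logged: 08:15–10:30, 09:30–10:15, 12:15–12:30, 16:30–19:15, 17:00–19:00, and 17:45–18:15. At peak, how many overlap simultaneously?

Sweep endpoints in order; track running count of active intervals.
Peak of 3 reached at 17:45.

3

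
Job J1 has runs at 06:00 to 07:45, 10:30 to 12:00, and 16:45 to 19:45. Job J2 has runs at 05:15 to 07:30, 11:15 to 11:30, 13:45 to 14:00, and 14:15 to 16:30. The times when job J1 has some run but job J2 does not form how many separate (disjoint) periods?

4

A \ B = 07:30–07:45, 10:30–11:15, 11:30–12:00, 16:45–19:45.
That is 4 disjoint pieces.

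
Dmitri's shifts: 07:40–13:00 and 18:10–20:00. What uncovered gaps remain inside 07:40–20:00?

13:00–18:10

After merging, the occupied span is 07:40–13:00, 18:10–20:00.
Gaps within 07:40–20:00: 13:00–18:10.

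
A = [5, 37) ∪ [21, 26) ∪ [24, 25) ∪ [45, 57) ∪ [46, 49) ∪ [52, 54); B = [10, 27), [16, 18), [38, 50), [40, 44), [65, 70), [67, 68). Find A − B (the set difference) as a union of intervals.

[5, 10) ∪ [27, 37) ∪ [50, 57)

Merge the first list: [5, 37), [45, 57).
Merge the second list: [10, 27), [38, 50), [65, 70).
[5, 37) with B removed leaves [5, 10), [27, 37).
[45, 57) with B removed leaves [50, 57).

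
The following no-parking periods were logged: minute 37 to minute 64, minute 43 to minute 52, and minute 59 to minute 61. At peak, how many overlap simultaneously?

2

Sweep endpoints in order; track running count of active intervals.
Peak of 2 reached at minute 43.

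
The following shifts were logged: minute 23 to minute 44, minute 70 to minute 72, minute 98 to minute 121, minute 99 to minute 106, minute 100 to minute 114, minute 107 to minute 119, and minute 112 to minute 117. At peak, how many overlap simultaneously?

4

At minute 112, 4 of the intervals are simultaneously active.
No point has more.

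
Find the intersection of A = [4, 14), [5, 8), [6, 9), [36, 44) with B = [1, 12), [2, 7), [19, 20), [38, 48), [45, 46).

Merge the first list: [4, 14), [36, 44).
Merge the second list: [1, 12), [19, 20), [38, 48).
[4, 14) meets the second set on [4, 12).
[36, 44) meets the second set on [38, 44).

[4, 12) ∪ [38, 44)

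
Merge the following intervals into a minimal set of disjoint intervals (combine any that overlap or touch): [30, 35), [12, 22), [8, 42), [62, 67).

[8, 42) ∪ [62, 67)

Sort by start: [8, 42), [12, 22), [30, 35), [62, 67).
[12, 22) overlaps/touches [8, 42) → extend to [8, 42).
[30, 35) overlaps/touches [8, 42) → extend to [8, 42).
[62, 67) is disjoint → start new block.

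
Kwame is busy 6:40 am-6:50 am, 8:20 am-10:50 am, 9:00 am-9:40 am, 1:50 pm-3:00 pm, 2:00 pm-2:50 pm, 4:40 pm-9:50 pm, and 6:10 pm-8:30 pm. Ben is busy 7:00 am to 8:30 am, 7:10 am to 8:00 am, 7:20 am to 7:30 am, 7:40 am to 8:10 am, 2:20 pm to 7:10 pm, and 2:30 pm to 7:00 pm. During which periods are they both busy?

8:20 am–8:30 am, 2:20 pm–3:00 pm, 4:40 pm–7:10 pm

Merge the first list: 6:40 am–6:50 am, 8:20 am–10:50 am, 1:50 pm–3:00 pm, 4:40 pm–9:50 pm.
Merge the second list: 7:00 am–8:30 am, 2:20 pm–7:10 pm.
6:40 am–6:50 am: no overlap with the second set.
8:20 am–10:50 am meets the second set on 8:20 am–8:30 am.
1:50 pm–3:00 pm meets the second set on 2:20 pm–3:00 pm.
4:40 pm–9:50 pm meets the second set on 4:40 pm–7:10 pm.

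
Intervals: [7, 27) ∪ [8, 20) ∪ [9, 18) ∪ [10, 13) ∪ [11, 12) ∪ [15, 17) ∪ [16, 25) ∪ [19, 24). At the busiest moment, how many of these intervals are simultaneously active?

At 11, 5 of the intervals are simultaneously active.
No point has more.

5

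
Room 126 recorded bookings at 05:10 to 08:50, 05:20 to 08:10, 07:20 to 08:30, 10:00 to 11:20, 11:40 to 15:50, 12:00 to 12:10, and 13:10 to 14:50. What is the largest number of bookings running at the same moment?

3

Sweep endpoints in order; track running count of active intervals.
Peak of 3 reached at 07:20.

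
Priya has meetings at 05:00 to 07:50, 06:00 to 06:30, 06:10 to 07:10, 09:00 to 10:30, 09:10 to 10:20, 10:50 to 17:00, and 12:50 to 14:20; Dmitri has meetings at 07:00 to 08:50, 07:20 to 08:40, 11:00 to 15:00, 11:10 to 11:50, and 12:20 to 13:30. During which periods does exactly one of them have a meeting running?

First set merges to 05:00-07:50, 09:00-10:30, 10:50-17:00.
Second set merges to 07:00-08:50, 11:00-15:00.
Only in the first: 05:00-07:00, 09:00-10:30, 10:50-11:00, 15:00-17:00.
Only in the second: 07:50-08:50.
Together these are the periods covered by exactly one.

05:00-07:00, 07:50-08:50, 09:00-10:30, 10:50-11:00, 15:00-17:00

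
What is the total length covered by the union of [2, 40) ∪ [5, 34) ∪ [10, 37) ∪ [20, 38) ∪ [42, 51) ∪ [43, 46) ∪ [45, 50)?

Merged: [2, 40), [42, 51).
Lengths: 38 + 9 = 47.

47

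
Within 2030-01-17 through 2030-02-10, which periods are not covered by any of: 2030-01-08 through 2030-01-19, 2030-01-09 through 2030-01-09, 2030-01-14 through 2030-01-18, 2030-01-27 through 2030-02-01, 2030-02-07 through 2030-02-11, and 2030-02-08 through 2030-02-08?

2030-01-20 through 2030-01-26, 2030-02-02 through 2030-02-06

After merging, the occupied span is 2030-01-08 through 2030-01-19, 2030-01-27 through 2030-02-01, 2030-02-07 through 2030-02-11.
Gaps within 2030-01-17 through 2030-02-10: 2030-01-20 through 2030-01-26, 2030-02-02 through 2030-02-06.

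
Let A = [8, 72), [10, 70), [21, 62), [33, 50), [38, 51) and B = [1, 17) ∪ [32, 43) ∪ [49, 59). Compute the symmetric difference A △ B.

[1, 8) ∪ [17, 32) ∪ [43, 49) ∪ [59, 72)

First set merges to [8, 72).
A but not B: [17, 32), [43, 49), [59, 72).
B but not A: [1, 8).
Combining gives A △ B.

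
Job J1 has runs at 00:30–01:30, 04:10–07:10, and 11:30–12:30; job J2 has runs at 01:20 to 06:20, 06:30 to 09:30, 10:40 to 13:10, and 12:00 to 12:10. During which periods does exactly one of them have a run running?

00:30–01:20, 01:30–04:10, 06:20–06:30, 07:10–09:30, 10:40–11:30, 12:30–13:10

B, merged: 01:20–06:20, 06:30–09:30, 10:40–13:10.
A but not B: 00:30–01:20, 06:20–06:30.
B but not A: 01:30–04:10, 07:10–09:30, 10:40–11:30, 12:30–13:10.
Combining gives A △ B.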